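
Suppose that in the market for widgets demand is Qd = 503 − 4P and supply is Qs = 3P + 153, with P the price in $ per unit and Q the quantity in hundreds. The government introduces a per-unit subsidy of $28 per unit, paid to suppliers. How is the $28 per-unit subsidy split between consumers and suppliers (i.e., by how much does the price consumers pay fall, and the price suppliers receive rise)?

Without the subsidy, 503 − 4P = 3P + 153 gives 7P = 350, so P* = $50 and Q* = 303.
With a per-unit subsidy paid to suppliers, each receives P + 28 per unit sold, so supply becomes Qs = 3(P + 28) + 153.
Solving gives Q = 351 with consumers paying $38 and suppliers receiving $66 (the $28 wedge).
Gain to consumers: $12; to suppliers: $16. (They sum to $28.)

Consumers gain $12 per unit; suppliers gain $16 per unit.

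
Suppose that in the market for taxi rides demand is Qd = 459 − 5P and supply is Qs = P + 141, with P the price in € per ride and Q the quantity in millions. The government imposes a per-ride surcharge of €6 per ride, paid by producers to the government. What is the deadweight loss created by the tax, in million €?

Before the tax: set 459 − 5P = P + 141 → P* = €53, Q* = 194.
With the tax collected from producers, supply shifts: Qs = (P − 6) + 141.
Solving gives Q = 189 with consumers paying €54 and producers receiving €48 (the €6 wedge).
Quantity falls by |ΔQ| = |194 − 189| = 5.
DWL = ½ · t · |ΔQ| = ½ · 6 · 5 = €15.

Deadweight loss = €15 million.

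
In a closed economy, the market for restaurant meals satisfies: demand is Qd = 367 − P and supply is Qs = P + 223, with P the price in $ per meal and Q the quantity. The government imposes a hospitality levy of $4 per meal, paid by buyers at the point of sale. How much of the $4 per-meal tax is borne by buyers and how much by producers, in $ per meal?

Buyers bear $2 per meal; producers bear $2 per meal.

Without the tax, 367 − P = P + 223 gives 2P = 144, so P* = $72 and Q* = 295.
With the tax collected from buyers, demand (in seller-price terms) shifts: Qd = 367 − (P + 4).
Solving gives Q = 293 with buyers paying $74 and producers receiving $70 (the $4 wedge).
Burden on buyers: $2; on producers: $2. (They sum to $4.)
The less price-elastic side of the market bears the larger share of a per-unit tax.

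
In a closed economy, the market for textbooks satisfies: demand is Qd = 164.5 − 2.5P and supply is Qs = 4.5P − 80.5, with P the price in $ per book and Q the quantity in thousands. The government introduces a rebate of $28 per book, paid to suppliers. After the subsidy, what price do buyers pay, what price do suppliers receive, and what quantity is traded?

Without the subsidy, 164.5 − 2.5P = 4.5P − 80.5 gives 7P = 245, so P* = $35 and Q* = 77.
With a per-unit subsidy paid to suppliers, each receives P + 28 per unit sold, so supply becomes Qs = 4.5(P + 28) − 80.5.
New equilibrium: buyers pay $17, suppliers receive $45, Q = 122. (Wedge: Pb − Ps = −28.)

Buyers pay $17; suppliers receive $45; quantity = 122.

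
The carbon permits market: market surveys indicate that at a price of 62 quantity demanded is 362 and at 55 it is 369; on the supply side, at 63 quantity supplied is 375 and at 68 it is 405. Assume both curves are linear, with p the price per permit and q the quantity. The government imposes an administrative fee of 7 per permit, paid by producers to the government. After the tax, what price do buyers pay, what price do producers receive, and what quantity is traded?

Demand slope: (369 − 362)/(55 − 62) = -1, so qd = 424 − p.
Supply slope: (405 − 375)/(68 − 63) = 6, so qs = 6p − 3.
Without the tax, 424 − p = 6p − 3 gives 7p = 427, so p* = 61 and q* = 363.
With the tax collected from producers, supply shifts: qs = 6(p − 7) − 3.
New equilibrium: buyers pay 67, producers receive 60, q = 357. (Wedge: pb − ps = 7.)
The less price-elastic side of the market bears the larger share of a per-unit tax.

Buyers pay 67; producers receive 60; quantity = 357.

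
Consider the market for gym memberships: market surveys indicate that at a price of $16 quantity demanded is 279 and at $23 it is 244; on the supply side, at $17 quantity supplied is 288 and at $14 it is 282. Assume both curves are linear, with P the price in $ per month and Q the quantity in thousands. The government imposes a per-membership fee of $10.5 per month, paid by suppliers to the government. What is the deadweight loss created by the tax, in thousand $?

Deadweight loss = $78.75 thousand.

Demand slope: (244 − 279)/(23 − 16) = -5, so Qd = 359 − 5P.
Supply slope: (282 − 288)/(14 − 17) = 2, so Qs = 2P + 254.
Before the tax: set 359 − 5P = 2P + 254 → P* = $15, Q* = 284.
With the tax collected from suppliers, supply shifts: Qs = 2(P − 10.5) + 254.
Solving gives Q = 269 with consumers paying $18 and suppliers receiving $7.5 (the $10.5 wedge).
Quantity falls by |ΔQ| = |284 − 269| = 15.
DWL = ½ · t · |ΔQ| = ½ · 10.5 · 15 = $78.75.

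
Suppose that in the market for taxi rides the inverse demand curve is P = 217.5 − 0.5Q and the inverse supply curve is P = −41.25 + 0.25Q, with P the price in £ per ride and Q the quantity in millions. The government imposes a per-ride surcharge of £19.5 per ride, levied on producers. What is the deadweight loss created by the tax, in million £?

Deadweight loss = £253.5 million.

Inverting to Q(P) form: Qd = 435 − 2P; Qs = 4P + 165.
Before the tax: set 435 − 2P = 4P + 165 → P* = £45, Q* = 345.
With the tax collected from producers, supply shifts: Qs = 4(P − 19.5) + 165.
Solving gives Q = 319 with buyers paying £58 and producers receiving £38.5 (the £19.5 wedge).
Quantity falls by |ΔQ| = |345 − 319| = 26.
DWL = ½ · t · |ΔQ| = ½ · 19.5 · 26 = £253.5.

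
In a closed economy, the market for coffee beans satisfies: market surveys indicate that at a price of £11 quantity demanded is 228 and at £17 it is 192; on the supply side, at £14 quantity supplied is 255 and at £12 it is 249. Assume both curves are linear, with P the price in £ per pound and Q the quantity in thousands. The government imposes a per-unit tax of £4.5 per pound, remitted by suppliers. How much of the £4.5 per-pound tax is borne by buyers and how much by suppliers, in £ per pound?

Buyers bear £1.5 per pound; suppliers bear £3 per pound.

Demand slope: (192 − 228)/(17 − 11) = -6, so Qd = 294 − 6P.
Supply slope: (249 − 255)/(12 − 14) = 3, so Qs = 3P + 213.
Without the tax, 294 − 6P = 3P + 213 gives 9P = 81, so P* = £9 and Q* = 240.
With the tax collected from suppliers, supply shifts: Qs = 3(P − 4.5) + 213.
Solving gives Q = 231 with buyers paying £10.5 and suppliers receiving £6 (the £4.5 wedge).
Burden on buyers: £1.5; on suppliers: £3. (They sum to £4.5.)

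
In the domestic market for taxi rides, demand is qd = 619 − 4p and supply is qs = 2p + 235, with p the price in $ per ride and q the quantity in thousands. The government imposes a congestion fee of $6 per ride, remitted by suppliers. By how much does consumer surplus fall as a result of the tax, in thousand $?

Without the tax, 619 − 4p = 2p + 235 gives 6p = 384, so p* = $64 and q* = 363.
With the tax collected from suppliers, supply shifts: qs = 2(p − 6) + 235.
Solving gives q = 355 with consumers paying $66 and suppliers receiving $60 (the $6 wedge).
ΔCS is the trapezoid between Q = 355 and Q = 363 of height $2: ½ · (363 + 355) · 2 = $718.

Consumer surplus falls by $718 thousand.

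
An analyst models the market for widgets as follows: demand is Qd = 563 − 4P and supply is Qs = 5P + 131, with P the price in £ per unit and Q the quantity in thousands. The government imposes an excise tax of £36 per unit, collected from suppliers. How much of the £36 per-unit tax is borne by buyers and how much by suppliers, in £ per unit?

Buyers bear £20 per unit; suppliers bear £16 per unit.

Without the tax, 563 − 4P = 5P + 131 gives 9P = 432, so P* = £48 and Q* = 371.
With the tax collected from suppliers, supply shifts: Qs = 5(P − 36) + 131.
New equilibrium: buyers pay £68, suppliers receive £32, Q = 291. (Wedge: Pb − Ps = 36.)
Burden on buyers: £20; on suppliers: £16. (They sum to £36.)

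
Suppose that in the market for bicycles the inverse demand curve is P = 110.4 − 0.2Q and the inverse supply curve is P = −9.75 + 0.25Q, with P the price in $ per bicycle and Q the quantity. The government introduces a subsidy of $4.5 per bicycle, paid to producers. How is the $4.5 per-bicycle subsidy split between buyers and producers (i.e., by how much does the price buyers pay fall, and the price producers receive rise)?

Buyers gain $2 per bicycle; producers gain $2.5 per bicycle.

Inverting to Q(P) form: Qd = 552 − 5P; Qs = 4P + 39.
Before the subsidy: set 552 − 5P = 4P + 39 → P* = $57, Q* = 267.
With a per-unit subsidy paid to producers, each receives P + 4.5 per unit sold, so supply becomes Qs = 4(P + 4.5) + 39.
New equilibrium: buyers pay $55, producers receive $59.5, Q = 277. (Wedge: Pb − Ps = −4.5.)
Gain to buyers: $2; to producers: $2.5. (They sum to $4.5.)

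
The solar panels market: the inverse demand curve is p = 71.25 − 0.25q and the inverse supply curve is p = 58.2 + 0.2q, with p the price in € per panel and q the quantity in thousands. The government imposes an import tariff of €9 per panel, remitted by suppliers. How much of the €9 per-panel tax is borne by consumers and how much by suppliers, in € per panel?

Consumers bear €5 per panel; suppliers bear €4 per panel.

Rewrite in direct form: qd = 285 − 4p and qs = 5p − 291.
Without the tax, 285 − 4p = 5p − 291 gives 9p = 576, so p* = €64 and q* = 29.
With the tax collected from suppliers, supply shifts: qs = 5(p − 9) − 291.
New equilibrium: consumers pay €69, suppliers receive €60, q = 9. (Wedge: pb − ps = 9.)
Burden on consumers: €5; on suppliers: €4. (They sum to €9.)
The less price-elastic side of the market bears the larger share of a per-unit tax.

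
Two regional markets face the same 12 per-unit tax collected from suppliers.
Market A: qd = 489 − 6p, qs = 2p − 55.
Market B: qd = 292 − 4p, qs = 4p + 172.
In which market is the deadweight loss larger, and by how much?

Market B, by 36.

Market A: pre-tax p* = 68, q* = 81; post-tax q = 63; deadweight loss = 108.
Market B: pre-tax p* = 15, q* = 232; post-tax q = 208; deadweight loss = 144.
Difference: 108 vs 144 → market B is larger by 36.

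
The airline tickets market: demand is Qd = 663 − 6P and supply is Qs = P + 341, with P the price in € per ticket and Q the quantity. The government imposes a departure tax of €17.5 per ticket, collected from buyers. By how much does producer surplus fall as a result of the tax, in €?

Producer surplus falls by €5692.5.

Before the tax: set 663 − 6P = P + 341 → P* = €46, Q* = 387.
With the tax collected from buyers, demand (in seller-price terms) shifts: Qd = 663 − 6(P + 17.5).
Solving gives Q = 372 with buyers paying €48.5 and producers receiving €31 (the €17.5 wedge).
ΔPS is the trapezoid between Q = 372 and Q = 387 of height €15: ½ · (387 + 372) · 15 = €5692.5.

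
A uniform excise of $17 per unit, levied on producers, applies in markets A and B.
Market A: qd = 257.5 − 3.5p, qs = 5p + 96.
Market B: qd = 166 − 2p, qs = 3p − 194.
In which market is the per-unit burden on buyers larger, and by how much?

Market B, by $0.2.

Market A: pre-tax p* = $19, q* = 191; post-tax q = 156; per-unit burden on buyers = $10.
Market B: pre-tax p* = $72, q* = 22; post-tax q = 1.6; per-unit burden on buyers = $10.2.
Difference: $10 vs $10.2 → market B is larger by $0.2.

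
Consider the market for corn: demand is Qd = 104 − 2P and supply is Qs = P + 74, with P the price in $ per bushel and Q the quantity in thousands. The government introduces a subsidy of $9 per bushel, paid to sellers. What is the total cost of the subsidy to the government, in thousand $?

Without the subsidy, 104 − 2P = P + 74 gives 3P = 30, so P* = $10 and Q* = 84.
With a per-unit subsidy paid to sellers, each receives P + 9 per unit sold, so supply becomes Qs = (P + 9) + 74.
Solving gives Q = 90 with buyers paying $7 and sellers receiving $16 (the $9 wedge).
Outlay = t · Q = 9 · 90 = $810.

Government outlay = $810 thousand.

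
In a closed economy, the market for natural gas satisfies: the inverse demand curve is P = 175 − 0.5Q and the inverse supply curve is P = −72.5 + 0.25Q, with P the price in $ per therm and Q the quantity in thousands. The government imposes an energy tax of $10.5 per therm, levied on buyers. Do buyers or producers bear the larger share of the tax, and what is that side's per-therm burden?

Rewrite in direct form: Qd = 350 − 2P and Qs = 4P + 290.
Before the tax: set 350 − 2P = 4P + 290 → P* = $10, Q* = 330.
With the tax collected from buyers, demand (in seller-price terms) shifts: Qd = 350 − 2(P + 10.5).
New equilibrium: buyers pay $17, producers receive $6.5, Q = 316. (Wedge: Pb − Ps = 10.5.)
Per-therm burden: buyers $7, producers $3.5.
Buyers take the larger share because demand is less price-elastic here (demand slope 2 vs supply slope 4).

Buyers bear the larger share: $7 per therm.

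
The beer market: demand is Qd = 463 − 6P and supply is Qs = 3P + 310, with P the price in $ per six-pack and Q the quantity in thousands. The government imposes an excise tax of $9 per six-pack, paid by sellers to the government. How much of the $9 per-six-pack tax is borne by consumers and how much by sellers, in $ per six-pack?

Without the tax, 463 − 6P = 3P + 310 gives 9P = 153, so P* = $17 and Q* = 361.
With the tax collected from sellers, supply shifts: Qs = 3(P − 9) + 310.
Solving gives Q = 343 with consumers paying $20 and sellers receiving $11 (the $9 wedge).
Burden on consumers: $3; on sellers: $6. (They sum to $9.)

Consumers bear $3 per six-pack; sellers bear $6 per six-pack.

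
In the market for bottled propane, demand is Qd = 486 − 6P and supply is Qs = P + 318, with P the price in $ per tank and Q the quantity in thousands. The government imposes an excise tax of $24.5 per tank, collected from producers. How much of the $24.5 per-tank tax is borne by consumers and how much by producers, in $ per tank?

Consumers bear $3.5 per tank; producers bear $21 per tank.

Without the tax, 486 − 6P = P + 318 gives 7P = 168, so P* = $24 and Q* = 342.
With the tax collected from producers, supply shifts: Qs = (P − 24.5) + 318.
Solving gives Q = 321 with consumers paying $27.5 and producers receiving $3 (the $24.5 wedge).
Burden on consumers: $3.5; on producers: $21. (They sum to $24.5.)
The less price-elastic side of the market bears the larger share of a per-unit tax.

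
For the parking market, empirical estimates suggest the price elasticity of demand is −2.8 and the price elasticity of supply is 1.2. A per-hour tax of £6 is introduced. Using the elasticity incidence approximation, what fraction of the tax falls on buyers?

Buyers' share ≈ 0.3.

Incidence ratio: buyers' share ≈ εs / (εs + |εd|) = 1.2 / (1.2 + 2.8) = 0.3.
Supply is the less elastic side, so buyers bear the smaller share.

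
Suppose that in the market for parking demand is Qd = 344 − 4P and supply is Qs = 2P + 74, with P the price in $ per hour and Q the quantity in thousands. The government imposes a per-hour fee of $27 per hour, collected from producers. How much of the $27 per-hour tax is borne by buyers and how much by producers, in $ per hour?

Before the tax: set 344 − 4P = 2P + 74 → P* = $45, Q* = 164.
With the tax collected from producers, supply shifts: Qs = 2(P − 27) + 74.
New equilibrium: buyers pay $54, producers receive $27, Q = 128. (Wedge: Pb − Ps = 27.)
Burden on buyers: $9; on producers: $18. (They sum to $27.)

Buyers bear $9 per hour; producers bear $18 per hour.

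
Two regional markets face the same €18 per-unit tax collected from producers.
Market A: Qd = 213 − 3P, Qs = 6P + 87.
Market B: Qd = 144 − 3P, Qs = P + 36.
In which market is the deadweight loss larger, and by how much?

Market A: pre-tax P* = €14, Q* = 171; post-tax Q = 135; deadweight loss = €324.
Market B: pre-tax P* = €27, Q* = 63; post-tax Q = 49.5; deadweight loss = €121.5.
Difference: €324 vs €121.5 → market A is larger by €202.5.

Market A, by €202.5.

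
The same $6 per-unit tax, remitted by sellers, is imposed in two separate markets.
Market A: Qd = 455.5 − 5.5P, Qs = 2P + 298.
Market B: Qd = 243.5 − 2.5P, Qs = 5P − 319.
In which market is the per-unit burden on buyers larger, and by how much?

Market A: pre-tax P* = $21, Q* = 340; post-tax Q = 331.2; per-unit burden on buyers = $1.6.
Market B: pre-tax P* = $75, Q* = 56; post-tax Q = 46; per-unit burden on buyers = $4.
Difference: $1.6 vs $4 → market B is larger by $2.4.

Market B, by $2.4.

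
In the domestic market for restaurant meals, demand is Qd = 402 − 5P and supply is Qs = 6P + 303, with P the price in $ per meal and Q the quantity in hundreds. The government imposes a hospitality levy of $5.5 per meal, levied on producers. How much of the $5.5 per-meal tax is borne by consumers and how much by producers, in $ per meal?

Consumers bear $3 per meal; producers bear $2.5 per meal.

Without the tax, 402 − 5P = 6P + 303 gives 11P = 99, so P* = $9 and Q* = 357.
With the tax collected from producers, supply shifts: Qs = 6(P − 5.5) + 303.
Solving gives Q = 342 with consumers paying $12 and producers receiving $6.5 (the $5.5 wedge).
Burden on consumers: $3; on producers: $2.5. (They sum to $5.5.)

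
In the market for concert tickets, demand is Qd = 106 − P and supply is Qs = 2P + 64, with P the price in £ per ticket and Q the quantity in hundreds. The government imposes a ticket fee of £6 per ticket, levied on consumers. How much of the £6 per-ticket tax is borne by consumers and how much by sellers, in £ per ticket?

Consumers bear £4 per ticket; sellers bear £2 per ticket.

Without the tax, 106 − P = 2P + 64 gives 3P = 42, so P* = £14 and Q* = 92.
With the tax collected from consumers, demand (in seller-price terms) shifts: Qd = 106 − (P + 6).
New equilibrium: consumers pay £18, sellers receive £12, Q = 88. (Wedge: Pb − Ps = 6.)
Burden on consumers: £4; on sellers: £2. (They sum to £6.)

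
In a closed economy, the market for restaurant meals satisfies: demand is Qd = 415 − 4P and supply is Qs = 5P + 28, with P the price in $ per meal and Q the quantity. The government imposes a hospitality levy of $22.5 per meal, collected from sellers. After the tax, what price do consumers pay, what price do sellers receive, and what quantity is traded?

Before the tax: set 415 − 4P = 5P + 28 → P* = $43, Q* = 243.
With the tax collected from sellers, supply shifts: Qs = 5(P − 22.5) + 28.
Solving gives Q = 193 with consumers paying $55.5 and sellers receiving $33 (the $22.5 wedge).
The less price-elastic side of the market bears the larger share of a per-unit tax.

Consumers pay $55.5; sellers receive $33; quantity = 193.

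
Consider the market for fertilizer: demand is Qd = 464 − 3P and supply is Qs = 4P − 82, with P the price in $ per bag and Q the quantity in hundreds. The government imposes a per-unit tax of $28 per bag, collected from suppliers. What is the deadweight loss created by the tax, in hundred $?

Before the tax: set 464 − 3P = 4P − 82 → P* = $78, Q* = 230.
With the tax collected from suppliers, supply shifts: Qs = 4(P − 28) − 82.
New equilibrium: buyers pay $94, suppliers receive $66, Q = 182. (Wedge: Pb − Ps = 28.)
Quantity falls by |ΔQ| = |230 − 182| = 48.
DWL = ½ · t · |ΔQ| = ½ · 28 · 48 = $672.

Deadweight loss = $672 hundred.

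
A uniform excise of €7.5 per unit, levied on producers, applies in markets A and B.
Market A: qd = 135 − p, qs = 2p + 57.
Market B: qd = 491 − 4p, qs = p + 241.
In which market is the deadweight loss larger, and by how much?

Market B, by €3.75.

Market A: pre-tax p* = €26, q* = 109; post-tax q = 104; deadweight loss = €18.75.
Market B: pre-tax p* = €50, q* = 291; post-tax q = 285; deadweight loss = €22.5.
Difference: €18.75 vs €22.5 → market B is larger by €3.75.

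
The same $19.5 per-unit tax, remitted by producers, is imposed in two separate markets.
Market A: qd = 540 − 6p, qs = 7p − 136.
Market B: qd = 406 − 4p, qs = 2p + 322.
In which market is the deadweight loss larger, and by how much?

Market A, by $360.75.

Market A: pre-tax p* = $52, q* = 228; post-tax q = 165; deadweight loss = $614.25.
Market B: pre-tax p* = $14, q* = 350; post-tax q = 324; deadweight loss = $253.5.
Difference: $614.25 vs $253.5 → market A is larger by $360.75.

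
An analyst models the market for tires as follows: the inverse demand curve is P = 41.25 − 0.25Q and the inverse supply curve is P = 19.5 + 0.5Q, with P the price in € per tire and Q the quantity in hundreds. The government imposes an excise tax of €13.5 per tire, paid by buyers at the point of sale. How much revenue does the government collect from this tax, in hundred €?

Tax revenue = €148.5 hundred.

Inverting to Q(P) form: Qd = 165 − 4P; Qs = 2P − 39.
Before the tax: set 165 − 4P = 2P − 39 → P* = €34, Q* = 29.
With the tax collected from buyers, demand (in seller-price terms) shifts: Qd = 165 − 4(P + 13.5).
New equilibrium: buyers pay €38.5, producers receive €25, Q = 11. (Wedge: Pb − Ps = 13.5.)
Revenue = t · Q = 13.5 · 11 = €148.5.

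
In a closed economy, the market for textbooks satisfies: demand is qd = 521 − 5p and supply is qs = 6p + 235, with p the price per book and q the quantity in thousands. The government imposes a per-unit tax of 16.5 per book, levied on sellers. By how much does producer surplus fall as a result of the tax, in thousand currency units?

Producer surplus falls by 2763.75 thousand.

Before the tax: set 521 − 5p = 6p + 235 → p* = 26, q* = 391.
With the tax collected from sellers, supply shifts: qs = 6(p − 16.5) + 235.
Solving gives q = 346 with buyers paying 35 and sellers receiving 18.5 (the 16.5 wedge).
ΔPS is the trapezoid between Q = 346 and Q = 391 of height 7.5: ½ · (391 + 346) · 7.5 = 2763.75.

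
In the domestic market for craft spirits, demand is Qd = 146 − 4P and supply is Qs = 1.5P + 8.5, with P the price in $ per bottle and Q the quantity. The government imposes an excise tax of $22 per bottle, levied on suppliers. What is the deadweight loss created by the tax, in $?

Deadweight loss = $264.

Before the tax: set 146 − 4P = 1.5P + 8.5 → P* = $25, Q* = 46.
With the tax collected from suppliers, supply shifts: Qs = 1.5(P − 22) + 8.5.
New equilibrium: consumers pay $31, suppliers receive $9, Q = 22. (Wedge: Pb − Ps = 22.)
Quantity falls by |ΔQ| = |46 − 22| = 24.
DWL = ½ · t · |ΔQ| = ½ · 22 · 24 = $264.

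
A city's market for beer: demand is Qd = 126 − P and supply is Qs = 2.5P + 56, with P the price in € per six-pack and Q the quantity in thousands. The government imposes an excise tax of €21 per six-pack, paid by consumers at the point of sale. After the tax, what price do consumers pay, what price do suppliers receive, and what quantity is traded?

Consumers pay €35; suppliers receive €14; quantity = 91.

Without the tax, 126 − P = 2.5P + 56 gives 3.5P = 70, so P* = €20 and Q* = 106.
With the tax collected from consumers, demand (in seller-price terms) shifts: Qd = 126 − (P + 21).
New equilibrium: consumers pay €35, suppliers receive €14, Q = 91. (Wedge: Pb − Ps = 21.)
The less price-elastic side of the market bears the larger share of a per-unit tax.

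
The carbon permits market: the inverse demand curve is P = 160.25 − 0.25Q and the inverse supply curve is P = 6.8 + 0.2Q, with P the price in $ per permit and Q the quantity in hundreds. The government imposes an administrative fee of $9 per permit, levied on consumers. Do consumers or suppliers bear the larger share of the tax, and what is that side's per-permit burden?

Consumers bear the larger share: $5 per permit.

Inverting to Q(P) form: Qd = 641 − 4P; Qs = 5P − 34.
Without the tax, 641 − 4P = 5P − 34 gives 9P = 675, so P* = $75 and Q* = 341.
With the tax collected from consumers, demand (in seller-price terms) shifts: Qd = 641 − 4(P + 9).
Solving gives Q = 321 with consumers paying $80 and suppliers receiving $71 (the $9 wedge).
Per-permit burden: consumers $5, suppliers $4.
Consumers take the larger share because demand is less price-elastic here (demand slope 4 vs supply slope 5).
The less price-elastic side of the market bears the larger share of a per-unit tax.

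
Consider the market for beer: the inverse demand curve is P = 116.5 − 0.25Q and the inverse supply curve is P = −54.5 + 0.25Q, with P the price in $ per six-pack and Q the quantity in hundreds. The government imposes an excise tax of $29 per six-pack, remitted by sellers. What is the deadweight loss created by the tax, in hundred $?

Deadweight loss = $841 hundred.

Rewrite in direct form: Qd = 466 − 4P and Qs = 4P + 218.
Without the tax, 466 − 4P = 4P + 218 gives 8P = 248, so P* = $31 and Q* = 342.
With the tax collected from sellers, supply shifts: Qs = 4(P − 29) + 218.
Solving gives Q = 284 with consumers paying $45.5 and sellers receiving $16.5 (the $29 wedge).
Quantity falls by |ΔQ| = |342 − 284| = 58.
DWL = ½ · t · |ΔQ| = ½ · 29 · 58 = $841.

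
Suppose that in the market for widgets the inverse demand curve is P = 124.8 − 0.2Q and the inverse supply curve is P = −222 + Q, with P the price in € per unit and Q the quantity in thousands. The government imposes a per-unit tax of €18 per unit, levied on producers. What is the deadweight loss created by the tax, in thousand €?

Deadweight loss = €135 thousand.

Inverting to Q(P) form: Qd = 624 − 5P; Qs = P + 222.
Before the tax: set 624 − 5P = P + 222 → P* = €67, Q* = 289.
With the tax collected from producers, supply shifts: Qs = (P − 18) + 222.
New equilibrium: buyers pay €70, producers receive €52, Q = 274. (Wedge: Pb − Ps = 18.)
Quantity falls by |ΔQ| = |289 − 274| = 15.
DWL = ½ · t · |ΔQ| = ½ · 18 · 15 = €135.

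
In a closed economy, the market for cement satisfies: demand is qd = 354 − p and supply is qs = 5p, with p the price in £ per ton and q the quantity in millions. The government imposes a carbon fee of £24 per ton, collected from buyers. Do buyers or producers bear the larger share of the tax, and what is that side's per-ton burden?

Without the tax, 354 − p = 5p gives 6p = 354, so p* = £59 and q* = 295.
With the tax collected from buyers, demand (in seller-price terms) shifts: qd = 354 − (p + 24).
Solving gives q = 275 with buyers paying £79 and producers receiving £55 (the £24 wedge).
Per-ton burden: buyers £20, producers £4.
Buyers take the larger share because demand is less price-elastic here (demand slope 1 vs supply slope 5).

Buyers bear the larger share: £20 per ton.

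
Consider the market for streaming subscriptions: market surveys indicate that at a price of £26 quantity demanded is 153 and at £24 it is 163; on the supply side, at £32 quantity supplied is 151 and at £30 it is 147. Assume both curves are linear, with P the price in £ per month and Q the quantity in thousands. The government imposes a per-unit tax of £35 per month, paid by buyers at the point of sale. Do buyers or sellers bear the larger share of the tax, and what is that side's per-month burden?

Sellers bear the larger share: £25 per month.

Demand slope: (163 − 153)/(24 − 26) = -5, so Qd = 283 − 5P.
Supply slope: (147 − 151)/(30 − 32) = 2, so Qs = 2P + 87.
Without the tax, 283 − 5P = 2P + 87 gives 7P = 196, so P* = £28 and Q* = 143.
With the tax collected from buyers, demand (in seller-price terms) shifts: Qd = 283 − 5(P + 35).
New equilibrium: buyers pay £38, sellers receive £3, Q = 93. (Wedge: Pb − Ps = 35.)
Per-month burden: buyers £10, sellers £25.
Sellers take the larger share because supply is less price-elastic here (demand slope 5 vs supply slope 2).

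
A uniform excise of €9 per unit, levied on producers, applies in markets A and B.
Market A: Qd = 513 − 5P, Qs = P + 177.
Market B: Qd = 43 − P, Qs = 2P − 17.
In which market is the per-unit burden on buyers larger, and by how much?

Market B, by €4.5.

Market A: pre-tax P* = €56, Q* = 233; post-tax Q = 225.5; per-unit burden on buyers = €1.5.
Market B: pre-tax P* = €20, Q* = 23; post-tax Q = 17; per-unit burden on buyers = €6.
Difference: €1.5 vs €6 → market B is larger by €4.5.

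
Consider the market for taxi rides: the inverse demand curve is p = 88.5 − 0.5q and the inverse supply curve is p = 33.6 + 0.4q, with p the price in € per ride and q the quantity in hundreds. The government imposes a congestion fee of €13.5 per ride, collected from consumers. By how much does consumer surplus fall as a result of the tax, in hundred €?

Consumer surplus falls by €401.25 hundred.

Inverting to q(p) form: qd = 177 − 2p; qs = 2.5p − 84.
Without the tax, 177 − 2p = 2.5p − 84 gives 4.5p = 261, so p* = €58 and q* = 61.
With the tax collected from consumers, demand (in seller-price terms) shifts: qd = 177 − 2(p + 13.5).
Solving gives q = 46 with consumers paying €65.5 and suppliers receiving €52 (the €13.5 wedge).
ΔCS is the trapezoid between Q = 46 and Q = 61 of height €7.5: ½ · (61 + 46) · 7.5 = €401.25.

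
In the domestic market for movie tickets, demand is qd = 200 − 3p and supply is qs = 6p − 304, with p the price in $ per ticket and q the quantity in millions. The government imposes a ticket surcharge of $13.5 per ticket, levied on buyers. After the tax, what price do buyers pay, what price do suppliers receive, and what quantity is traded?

Buyers pay $65; suppliers receive $51.5; quantity = 5.

Without the tax, 200 − 3p = 6p − 304 gives 9p = 504, so p* = $56 and q* = 32.
With the tax collected from buyers, demand (in seller-price terms) shifts: qd = 200 − 3(p + 13.5).
Solving gives q = 5 with buyers paying $65 and suppliers receiving $51.5 (the $13.5 wedge).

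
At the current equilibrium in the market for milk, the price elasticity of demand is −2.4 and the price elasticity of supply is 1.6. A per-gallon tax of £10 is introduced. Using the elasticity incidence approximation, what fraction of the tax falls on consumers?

Consumers' share ≈ 0.4.

Incidence ratio: consumers' share ≈ εs / (εs + |εd|) = 1.6 / (1.6 + 2.4) = 0.4.
Supply is the less elastic side, so consumers bear the smaller share.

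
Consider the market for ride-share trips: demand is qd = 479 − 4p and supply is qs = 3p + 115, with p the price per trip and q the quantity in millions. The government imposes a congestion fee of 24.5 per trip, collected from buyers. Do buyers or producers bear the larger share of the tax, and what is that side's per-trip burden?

Producers bear the larger share: 14 per trip.

Without the tax, 479 − 4p = 3p + 115 gives 7p = 364, so p* = 52 and q* = 271.
With the tax collected from buyers, demand (in seller-price terms) shifts: qd = 479 − 4(p + 24.5).
New equilibrium: buyers pay 62.5, producers receive 38, q = 229. (Wedge: pb − ps = 24.5.)
Per-trip burden: buyers 10.5, producers 14.
Producers take the larger share because supply is less price-elastic here (demand slope 4 vs supply slope 3).
The less price-elastic side of the market bears the larger share of a per-unit tax.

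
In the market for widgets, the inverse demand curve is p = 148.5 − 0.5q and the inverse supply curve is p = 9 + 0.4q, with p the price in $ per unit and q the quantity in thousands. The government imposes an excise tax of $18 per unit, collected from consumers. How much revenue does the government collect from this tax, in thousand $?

Tax revenue = $2430 thousand.

Inverting to q(p) form: qd = 297 − 2p; qs = 2.5p − 22.5.
Before the tax: set 297 − 2p = 2.5p − 22.5 → p* = $71, q* = 155.
With the tax collected from consumers, demand (in seller-price terms) shifts: qd = 297 − 2(p + 18).
Solving gives q = 135 with consumers paying $81 and sellers receiving $63 (the $18 wedge).
Revenue = t · Q = 18 · 135 = $2430.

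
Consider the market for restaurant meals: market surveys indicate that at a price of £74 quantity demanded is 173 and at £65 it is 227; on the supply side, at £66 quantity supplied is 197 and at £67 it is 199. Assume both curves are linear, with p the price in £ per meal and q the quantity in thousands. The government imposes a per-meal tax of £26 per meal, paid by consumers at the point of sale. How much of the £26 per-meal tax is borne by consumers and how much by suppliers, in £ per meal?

Demand slope: (227 − 173)/(65 − 74) = -6, so qd = 617 − 6p.
Supply slope: (199 − 197)/(67 − 66) = 2, so qs = 2p + 65.
Without the tax, 617 − 6p = 2p + 65 gives 8p = 552, so p* = £69 and q* = 203.
With the tax collected from consumers, demand (in seller-price terms) shifts: qd = 617 − 6(p + 26).
Solving gives q = 164 with consumers paying £75.5 and suppliers receiving £49.5 (the £26 wedge).
Burden on consumers: £6.5; on suppliers: £19.5. (They sum to £26.)
The less price-elastic side of the market bears the larger share of a per-unit tax.

Consumers bear £6.5 per meal; suppliers bear £19.5 per meal.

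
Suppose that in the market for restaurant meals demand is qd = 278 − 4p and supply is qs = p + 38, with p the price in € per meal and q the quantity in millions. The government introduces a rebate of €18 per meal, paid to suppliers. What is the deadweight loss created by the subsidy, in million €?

Deadweight loss = €129.6 million.

Without the subsidy, 278 − 4p = p + 38 gives 5p = 240, so p* = €48 and q* = 86.
With a per-unit subsidy paid to suppliers, each receives p + 18 per unit sold, so supply becomes qs = (p + 18) + 38.
New equilibrium: consumers pay €44.4, suppliers receive €62.4, q = 100.4. (Wedge: pb − ps = −18.)
Quantity rises by |ΔQ| = |86 − 100.4| = 14.4.
DWL = ½ · t · |ΔQ| = ½ · 18 · 14.4 = €129.6.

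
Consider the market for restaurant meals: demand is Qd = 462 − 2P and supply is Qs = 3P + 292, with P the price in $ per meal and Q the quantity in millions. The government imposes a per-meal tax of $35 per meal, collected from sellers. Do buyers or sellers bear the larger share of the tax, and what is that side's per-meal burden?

Without the tax, 462 − 2P = 3P + 292 gives 5P = 170, so P* = $34 and Q* = 394.
With the tax collected from sellers, supply shifts: Qs = 3(P − 35) + 292.
New equilibrium: buyers pay $55, sellers receive $20, Q = 352. (Wedge: Pb − Ps = 35.)
Per-meal burden: buyers $21, sellers $14.
Buyers take the larger share because demand is less price-elastic here (demand slope 2 vs supply slope 3).

Buyers bear the larger share: $21 per meal.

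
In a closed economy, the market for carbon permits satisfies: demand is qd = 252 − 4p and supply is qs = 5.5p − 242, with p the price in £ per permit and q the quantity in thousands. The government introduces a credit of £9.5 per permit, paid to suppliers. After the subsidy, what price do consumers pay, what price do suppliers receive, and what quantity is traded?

Consumers pay £46.5; suppliers receive £56; quantity = 66.

Before the subsidy: set 252 − 4p = 5.5p − 242 → p* = £52, q* = 44.
With a per-unit subsidy paid to suppliers, each receives p + 9.5 per unit sold, so supply becomes qs = 5.5(p + 9.5) − 242.
Solving gives q = 66 with consumers paying £46.5 and suppliers receiving £56 (the £9.5 wedge).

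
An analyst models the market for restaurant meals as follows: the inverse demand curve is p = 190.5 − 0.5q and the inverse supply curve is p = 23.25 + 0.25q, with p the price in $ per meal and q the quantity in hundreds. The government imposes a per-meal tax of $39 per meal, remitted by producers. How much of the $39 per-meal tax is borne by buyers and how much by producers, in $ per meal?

Buyers bear $26 per meal; producers bear $13 per meal.

Inverting to q(p) form: qd = 381 − 2p; qs = 4p − 93.
Without the tax, 381 − 2p = 4p − 93 gives 6p = 474, so p* = $79 and q* = 223.
With the tax collected from producers, supply shifts: qs = 4(p − 39) − 93.
New equilibrium: buyers pay $105, producers receive $66, q = 171. (Wedge: pb − ps = 39.)
Burden on buyers: $26; on producers: $13. (They sum to $39.)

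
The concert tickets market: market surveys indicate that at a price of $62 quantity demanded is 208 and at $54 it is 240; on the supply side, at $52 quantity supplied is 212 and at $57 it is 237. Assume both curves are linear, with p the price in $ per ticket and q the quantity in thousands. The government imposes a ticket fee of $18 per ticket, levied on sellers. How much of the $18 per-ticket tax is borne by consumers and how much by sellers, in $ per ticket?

Demand slope: (240 − 208)/(54 − 62) = -4, so qd = 456 − 4p.
Supply slope: (237 − 212)/(57 − 52) = 5, so qs = 5p − 48.
Without the tax, 456 − 4p = 5p − 48 gives 9p = 504, so p* = $56 and q* = 232.
With the tax collected from sellers, supply shifts: qs = 5(p − 18) − 48.
Solving gives q = 192 with consumers paying $66 and sellers receiving $48 (the $18 wedge).
Burden on consumers: $10; on sellers: $8. (They sum to $18.)

Consumers bear $10 per ticket; sellers bear $8 per ticket.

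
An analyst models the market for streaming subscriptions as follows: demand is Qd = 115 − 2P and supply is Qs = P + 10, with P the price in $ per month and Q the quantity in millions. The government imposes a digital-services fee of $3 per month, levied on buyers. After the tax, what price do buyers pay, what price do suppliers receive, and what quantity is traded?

Without the tax, 115 − 2P = P + 10 gives 3P = 105, so P* = $35 and Q* = 45.
With the tax collected from buyers, demand (in seller-price terms) shifts: Qd = 115 − 2(P + 3).
Solving gives Q = 43 with buyers paying $36 and suppliers receiving $33 (the $3 wedge).

Buyers pay $36; suppliers receive $33; quantity = 43.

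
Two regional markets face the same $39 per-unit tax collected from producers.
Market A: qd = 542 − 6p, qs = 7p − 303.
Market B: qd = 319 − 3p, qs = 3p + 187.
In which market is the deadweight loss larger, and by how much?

Market A: pre-tax p* = $65, q* = 152; post-tax q = 26; deadweight loss = $2457.
Market B: pre-tax p* = $22, q* = 253; post-tax q = 194.5; deadweight loss = $1140.75.
Difference: $2457 vs $1140.75 → market A is larger by $1316.25.

Market A, by $1316.25.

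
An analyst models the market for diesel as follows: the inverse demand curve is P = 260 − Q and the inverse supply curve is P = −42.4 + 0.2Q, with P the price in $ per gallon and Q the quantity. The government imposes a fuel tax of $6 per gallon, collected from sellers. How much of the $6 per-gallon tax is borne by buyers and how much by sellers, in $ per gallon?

Inverting to Q(P) form: Qd = 260 − P; Qs = 5P + 212.
Without the tax, 260 − P = 5P + 212 gives 6P = 48, so P* = $8 and Q* = 252.
With the tax collected from sellers, supply shifts: Qs = 5(P − 6) + 212.
Solving gives Q = 247 with buyers paying $13 and sellers receiving $7 (the $6 wedge).
Burden on buyers: $5; on sellers: $1. (They sum to $6.)

Buyers bear $5 per gallon; sellers bear $1 per gallon.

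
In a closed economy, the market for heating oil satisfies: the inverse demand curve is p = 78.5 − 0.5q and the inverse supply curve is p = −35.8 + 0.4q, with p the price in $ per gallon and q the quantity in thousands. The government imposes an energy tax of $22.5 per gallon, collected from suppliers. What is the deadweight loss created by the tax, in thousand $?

Deadweight loss = $281.25 thousand.

Inverting to q(p) form: qd = 157 − 2p; qs = 2.5p + 89.5.
Without the tax, 157 − 2p = 2.5p + 89.5 gives 4.5p = 67.5, so p* = $15 and q* = 127.
With the tax collected from suppliers, supply shifts: qs = 2.5(p − 22.5) + 89.5.
Solving gives q = 102 with consumers paying $27.5 and suppliers receiving $5 (the $22.5 wedge).
Quantity falls by |ΔQ| = |127 − 102| = 25.
DWL = ½ · t · |ΔQ| = ½ · 22.5 · 25 = $281.25.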